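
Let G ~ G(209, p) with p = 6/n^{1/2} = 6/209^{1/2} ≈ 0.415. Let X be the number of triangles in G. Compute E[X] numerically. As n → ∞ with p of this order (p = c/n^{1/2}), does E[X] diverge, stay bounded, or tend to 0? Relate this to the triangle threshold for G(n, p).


Number of potential triangles: C(209, 3) = 1499784.
Each occurs with probability p³ ≈ (0.415)³ ≈ 7.14882e-02.
By linearity: E[X] = C(209, 3)·p³ ≈ 1499784 · 7.14882e-02 ≈ 107216.849.
Since α = 1/2 < 1, p = c/n^{1/2} ≫ 1/n is above the triangle threshold p ~ 1/n. Asymptotically E[X] ~ (c³/6)·n^{3(1−α)} = (6³/6)·n^{1.5} → ∞; triangles are abundant w.h.p.

E[X] ≈ 107216.849; in regime p = Θ(1/n^{1/2}) E[X] diverges (above the triangle threshold p ~ 1/n).


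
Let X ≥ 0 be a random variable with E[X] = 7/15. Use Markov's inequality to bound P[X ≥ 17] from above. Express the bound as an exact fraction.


μ = E[X] = 7/15, a = 17.
Markov: P[X ≥ 17] ≤ μ/a = (7/15)/17 = 7/255.
Numerically: ≈ 0.0275.
(Since a = 17 > μ = 0.4667, the bound 7/255 is < 1 and informative.)

P[X ≥ 17] ≤ 7/255 ≈ 0.0275.


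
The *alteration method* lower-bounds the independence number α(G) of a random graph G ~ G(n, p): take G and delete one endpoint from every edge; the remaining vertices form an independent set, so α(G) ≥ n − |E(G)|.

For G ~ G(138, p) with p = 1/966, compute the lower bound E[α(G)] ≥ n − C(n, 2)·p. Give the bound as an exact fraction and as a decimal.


E[|E(G)|] = C(138, 2)·p = 9453 · (1/966) = 137/14.
E[α(G)] ≥ n − E[|E(G)|] = 138 − 137/14 = 1795/14.
Numerically: ≈ 128.214286.
(This is only a lower bound; the true E[α(G)] may be larger.)

E[α(G)] ≥ 1795/14 ≈ 128.214286.


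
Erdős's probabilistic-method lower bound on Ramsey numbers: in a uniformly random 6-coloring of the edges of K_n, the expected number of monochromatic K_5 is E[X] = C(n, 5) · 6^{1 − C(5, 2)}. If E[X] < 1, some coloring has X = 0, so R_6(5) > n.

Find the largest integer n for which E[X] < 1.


We need C(n, 5) · 6^{1 − 10} < 1, i.e. C(n, 5) < 6^{10 − 1} = 10077696.
Check values of n near the boundary:
  n = 61: C(61, 5) = 5949147; 5949147 < 10077696? YES
  n = 62: C(62, 5) = 6471002; 6471002 < 10077696? YES
  n = 63: C(63, 5) = 7028847; 7028847 < 10077696? YES
  n = 64: C(64, 5) = 7624512; 7624512 < 10077696? YES
  n = 65: C(65, 5) = 8259888; 8259888 < 10077696? YES
  n = 66: C(66, 5) = 8936928; 8936928 < 10077696? YES
  n = 67: C(67, 5) = 9657648; 9657648 < 10077696? YES
  n = 68: C(68, 5) = 10424128; 10424128 < 10077696? NO
  n = 69: C(69, 5) = 11238513; 11238513 < 10077696? NO
  n = 70: C(70, 5) = 12103014; 12103014 < 10077696? NO
The largest n with C(n, 5) < 10077696 is n = 67 (where E[X] = 67067/69984 ≈ 0.95832). Hence R_6(5) > 67, i.e. R_6(5) ≥ 68.

Largest n = 67; hence R_6(5) > 67.


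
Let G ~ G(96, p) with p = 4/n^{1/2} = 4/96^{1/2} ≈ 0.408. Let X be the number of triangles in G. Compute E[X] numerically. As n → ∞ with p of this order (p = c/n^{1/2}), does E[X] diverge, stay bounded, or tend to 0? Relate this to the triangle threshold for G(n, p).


Number of potential triangles: C(96, 3) = 142880.
Each occurs with probability p³ ≈ (0.408)³ ≈ 6.80414e-02.
By linearity: E[X] = C(96, 3)·p³ ≈ 142880 · 6.80414e-02 ≈ 9721.753.
Since α = 1/2 < 1, p = c/n^{1/2} ≫ 1/n is above the triangle threshold p ~ 1/n. Asymptotically E[X] ~ (c³/6)·n^{3(1−α)} = (4³/6)·n^{1.5} → ∞; triangles are abundant w.h.p.

E[X] ≈ 9721.753; in regime p = Θ(1/n^{1/2}) E[X] diverges (above the triangle threshold p ~ 1/n).


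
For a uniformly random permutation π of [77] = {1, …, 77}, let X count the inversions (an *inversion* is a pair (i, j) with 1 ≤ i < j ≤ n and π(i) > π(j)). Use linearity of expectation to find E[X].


Write X = Σ X_I over the C(77, 2) = 2926 pairs i < j, with X_I the indicator of one inversion.
There are 2926 indicators.
For each fixed pair i < j, the values π(i) and π(j) are two distinct elements of {1, …, 77} in uniformly random order; by symmetry P[π(i) > π(j)] = 1/2.
By linearity: E[X] = 2926 · (1/2) = C(77, 2) · (1/2) = 2926/2 = 1463 ≈ 1463.0000.

E[X] = 1463 = 1463.0000.


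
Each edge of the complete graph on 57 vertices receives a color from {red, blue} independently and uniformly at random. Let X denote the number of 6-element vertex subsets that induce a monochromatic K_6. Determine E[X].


Let X = Σ_S X_S over the C(57, 6) = 36288252 subsets S of size 6, where X_S = 1 if the K_6 on S is monochromatic.
For a fixed S, the K_6 on S has C(6, 2) = 15 edges. P[all 15 edges red] = (1/2)^15, and likewise for blue, so P[monochromatic] = 2·(1/2)^15 = 2^{1 − 15} = 1/16384.
By linearity: E[X] = C(57, 6) · 2^{1 − 15} = 36288252 · 1/16384 = 9072063/4096.
Numerically: E[X] ≈ 2214.859.

E[X] = C(57,6)·2^(1−C(6,2)) = 9072063/4096 ≈ 2214.859.


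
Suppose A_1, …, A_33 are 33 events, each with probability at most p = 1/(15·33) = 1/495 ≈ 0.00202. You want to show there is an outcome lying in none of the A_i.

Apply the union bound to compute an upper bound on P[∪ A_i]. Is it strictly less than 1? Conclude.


Union bound: P[∪_{i=1}^{33} A_i] ≤ Σ_i P[A_i] ≤ 33·p = 33·(1/495) = 1/15.
Numerically: 1/15 ≈ 0.06667.
Is 1/15 < 1? YES.
Since P[∪ A_i] ≤ 1/15 < 1, the complement has P[∩ A_i^c] ≥ 1 − 1/15 = 14/15 > 0, so some outcome avoids every A_i.

33·p = 1/15 ≈ 0.06667; existence CERTIFIED by the union bound.


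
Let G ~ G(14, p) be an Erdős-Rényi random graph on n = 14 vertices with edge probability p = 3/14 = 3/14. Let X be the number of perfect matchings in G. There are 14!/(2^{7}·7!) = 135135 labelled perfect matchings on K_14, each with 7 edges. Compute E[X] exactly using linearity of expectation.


K_14 has 14!/(2^{7}·7!) = 135135 labelled perfect matchings.
For each such perfect matching H, let X_H = 1 if all 7 edges of H are present in G. Then P[X_H = 1] = p^{7} = (3/14)^{7} = 2187/105413504.
Summing the indicators: E[X] = Σ_H E[X_H] = 135135 · p^{7} = 135135 · 2187/105413504 = 42220035/15059072.
Numerically: E[X] ≈ 2.804.

E[X] = 135135 · (3/14)^{7} = 42220035/15059072 ≈ 2.804.


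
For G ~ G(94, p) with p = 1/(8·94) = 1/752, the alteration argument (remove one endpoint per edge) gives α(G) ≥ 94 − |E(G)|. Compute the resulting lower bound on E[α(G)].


E[|E(G)|] = C(94, 2)·p = 4371 · (1/752) = 93/16.
E[α(G)] ≥ n − E[|E(G)|] = 94 − 93/16 = 1411/16.
Numerically: ≈ 88.188.
(This is only a lower bound; the true E[α(G)] may be larger.)

E[α(G)] ≥ 1411/16 ≈ 88.188.


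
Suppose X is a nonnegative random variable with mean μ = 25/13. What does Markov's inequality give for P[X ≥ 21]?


μ = E[X] = 25/13, a = 21.
Markov: P[X ≥ 21] ≤ μ/a = (25/13)/21 = 25/273.
Numerically: ≈ 0.0916.
(Since a = 21 > μ = 1.9231, the bound 25/273 is < 1 and informative.)

P[X ≥ 21] ≤ 25/273 ≈ 0.0916.


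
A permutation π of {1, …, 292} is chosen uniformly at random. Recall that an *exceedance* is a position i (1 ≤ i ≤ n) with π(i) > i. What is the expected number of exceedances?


Write X = Σ_{i=1}^{292} X_i, where X_i = 1_{π(i) > i}.
For each fixed i, π(i) is uniform over {1, …, 292} (marginal of a uniform permutation), so P[π(i) > i] = (n − i)/n. Summing: Σ_{i=1}^{292} (n − i)/n = (0 + 1 + … + 291)/292 = 292(292 − 1)/(2·292) = (292 − 1)/2.
Hence E[X] = Σ_{i=1}^{292} (292 − i)/292 = 291/2 ≈ 145.500.

E[X] = 291/2 = 145.500.


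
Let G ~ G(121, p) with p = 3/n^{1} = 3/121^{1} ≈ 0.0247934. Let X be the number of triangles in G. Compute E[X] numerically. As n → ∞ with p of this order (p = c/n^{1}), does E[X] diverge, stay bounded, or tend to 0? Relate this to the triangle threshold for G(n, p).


Number of potential triangles: C(121, 3) = 287980.
Each occurs with probability p³ ≈ (0.0247934)³ ≈ 1.52407961e-05.
By linearity: E[X] = C(121, 3)·p³ ≈ 287980 · 1.52407961e-05 ≈ 4.389044.
Here α = 1, so p = 3/n is exactly at the triangle threshold p ~ 1/n. Asymptotically E[X] → c³/6 = 3³/6 = 9/2 ≈ 4.500000, a bounded constant. In this regime the triangle count is asymptotically Poisson(c³/6).

E[X] ≈ 4.389044; in regime p = Θ(1/n^{1}) E[X] stays bounded (at the triangle threshold p ~ 1/n).


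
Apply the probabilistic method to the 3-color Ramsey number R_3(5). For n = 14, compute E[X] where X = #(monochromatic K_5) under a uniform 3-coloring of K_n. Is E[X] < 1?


E[X] = C(14, 5) · 3^{1 − 10} = 2002 · 3^{−9} = 2002/19683.
As a reduced fraction: E[X] = 2002/19683 ≈ 0.102.
Is E[X] < 1? YES.
Since E[X] < 1, there exists a 3-coloring of K_{14} with no monochromatic K_5; hence R_3(5) > 14.

E[X] = 2002/19683 ≈ 0.102; E[X] < 1, so R_3(5) > 14.


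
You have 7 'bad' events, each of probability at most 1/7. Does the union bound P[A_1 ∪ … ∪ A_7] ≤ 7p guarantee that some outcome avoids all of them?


Union bound: P[∪_{i=1}^{7} A_i] ≤ Σ_i P[A_i] ≤ 7·p = 7·(1/7) = 1.
Numerically: 1 ≈ 1.000.
Is 1 < 1? NO.
Since the bound 1 is ≥ 1, the union bound is uninformative here; it does NOT by itself certify existence.

7·p = 1 ≈ 1.000; existence NOT certified by the union bound.


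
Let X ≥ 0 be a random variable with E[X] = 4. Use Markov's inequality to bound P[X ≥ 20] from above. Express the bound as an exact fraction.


μ = E[X] = 4, a = 20.
Markov: P[X ≥ 20] ≤ μ/a = (4)/20 = 1/5.
Numerically: ≈ 0.2000.
(Since a = 20 > μ = 4.0000, the bound 1/5 is < 1 and informative.)

P[X ≥ 20] ≤ 1/5 ≈ 0.2000.


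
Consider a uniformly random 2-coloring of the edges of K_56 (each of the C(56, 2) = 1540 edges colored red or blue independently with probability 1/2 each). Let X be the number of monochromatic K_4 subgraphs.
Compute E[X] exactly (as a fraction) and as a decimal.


Let X = Σ_S X_S over the C(56, 4) = 367290 subsets S of size 4, where X_S = 1 if the K_4 on S is monochromatic.
For a fixed S, the K_4 on S has C(4, 2) = 6 edges. P[all 6 edges red] = (1/2)^6, and likewise for blue, so P[monochromatic] = 2·(1/2)^6 = 2^{1 − 6} = 1/32.
By linearity: E[X] = C(56, 4) · 2^{1 − 6} = 367290 · 1/32 = 183645/16.
Numerically: E[X] ≈ 11477.81250.

E[X] = C(56,4)·2^(1−C(4,2)) = 183645/16 ≈ 11477.81250.


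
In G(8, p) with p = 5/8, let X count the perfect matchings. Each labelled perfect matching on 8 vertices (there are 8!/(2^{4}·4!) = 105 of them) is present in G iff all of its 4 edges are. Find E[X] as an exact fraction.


K_8 has 8!/(2^{4}·4!) = 105 labelled perfect matchings.
For each such perfect matching H, let X_H = 1 if all 4 edges of H are present in G. Then P[X_H = 1] = p^{4} = (5/8)^{4} = 625/4096.
By linearity of expectation: E[X] = Σ_H E[X_H] = 105 · p^{4} = 105 · 625/4096 = 65625/4096.
Numerically: E[X] ≈ 16.

E[X] = 105 · (5/8)^{4} = 65625/4096 ≈ 16.


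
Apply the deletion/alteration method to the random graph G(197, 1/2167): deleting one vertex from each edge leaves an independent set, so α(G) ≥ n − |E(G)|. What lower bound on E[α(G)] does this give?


E[|E(G)|] = C(197, 2)·p = 19306 · (1/2167) = 98/11.
E[α(G)] ≥ n − E[|E(G)|] = 197 − 98/11 = 2069/11.
Numerically: ≈ 188.09091.
(This is only a lower bound; the true E[α(G)] may be larger.)

E[α(G)] ≥ 2069/11 ≈ 188.09091.


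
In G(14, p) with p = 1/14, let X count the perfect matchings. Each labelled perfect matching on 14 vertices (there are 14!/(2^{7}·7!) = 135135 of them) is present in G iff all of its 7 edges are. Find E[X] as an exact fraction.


K_14 has 14!/(2^{7}·7!) = 135135 labelled perfect matchings.
For each such perfect matching H, let X_H = 1 if all 7 edges of H are present in G. Then P[X_H = 1] = p^{7} = (1/14)^{7} = 1/105413504.
By linearity: E[X] = Σ_H E[X_H] = 135135 · p^{7} = 135135 · 1/105413504 = 19305/15059072.
Numerically: E[X] ≈ 0.00128.

E[X] = 135135 · (1/14)^{7} = 19305/15059072 ≈ 0.00128.


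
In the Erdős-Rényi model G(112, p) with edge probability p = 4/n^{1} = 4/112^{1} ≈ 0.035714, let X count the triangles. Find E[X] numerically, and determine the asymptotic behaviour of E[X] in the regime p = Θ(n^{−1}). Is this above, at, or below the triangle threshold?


Number of potential triangles: C(112, 3) = 227920.
Each occurs with probability p³ ≈ (0.035714)³ ≈ 4.5553936e-05.
By linearity: E[X] = C(112, 3)·p³ ≈ 227920 · 4.5553936e-05 ≈ 10.38265.
Here α = 1, so p = 4/n is exactly at the triangle threshold p ~ 1/n. Asymptotically E[X] → c³/6 = 4³/6 = 32/3 ≈ 10.66667, a bounded constant. In this regime the triangle count is asymptotically Poisson(c³/6).

E[X] ≈ 10.38265; in regime p = Θ(1/n^{1}) E[X] stays bounded (at the triangle threshold p ~ 1/n).


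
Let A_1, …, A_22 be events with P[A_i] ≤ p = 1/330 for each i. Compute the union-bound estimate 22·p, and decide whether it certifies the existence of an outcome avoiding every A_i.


Union bound: P[∪_{i=1}^{22} A_i] ≤ Σ_i P[A_i] ≤ 22·p = 22·(1/330) = 1/15.
Numerically: 1/15 ≈ 0.0667.
Is 1/15 < 1? YES.
Since P[∪ A_i] ≤ 1/15 < 1, the complement has P[∩ A_i^c] ≥ 1 − 1/15 = 14/15 > 0, so some outcome avoids every A_i.

22·p = 1/15 ≈ 0.0667; existence CERTIFIED by the union bound.


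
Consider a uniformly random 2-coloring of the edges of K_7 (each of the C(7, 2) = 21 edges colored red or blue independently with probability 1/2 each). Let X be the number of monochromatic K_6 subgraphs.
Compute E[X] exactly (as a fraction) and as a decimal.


Let X = Σ_S X_S over the C(7, 6) = 7 subsets S of size 6, where X_S = 1 if the K_6 on S is monochromatic.
For a fixed S, the K_6 on S has C(6, 2) = 15 edges. P[all 15 edges red] = (1/2)^15, and likewise for blue, so P[monochromatic] = 2·(1/2)^15 = 2^{1 − 15} = 1/16384.
Summing: E[X] = C(7, 6) · 2^{1 − 15} = 7 · 1/16384 = 7/16384.
Numerically: E[X] ≈ 0.0004.

E[X] = C(7,6)·2^(1−C(6,2)) = 7/16384 ≈ 0.0004.


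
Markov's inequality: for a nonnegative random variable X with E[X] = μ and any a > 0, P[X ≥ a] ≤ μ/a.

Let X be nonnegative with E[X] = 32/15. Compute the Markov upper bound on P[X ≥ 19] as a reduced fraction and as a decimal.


μ = E[X] = 32/15, a = 19.
Markov: P[X ≥ 19] ≤ μ/a = (32/15)/19 = 32/285.
Numerically: ≈ 0.112281.
(Since a = 19 > μ = 2.133333, the bound 32/285 is < 1 and informative.)

P[X ≥ 19] ≤ 32/285 ≈ 0.112281.


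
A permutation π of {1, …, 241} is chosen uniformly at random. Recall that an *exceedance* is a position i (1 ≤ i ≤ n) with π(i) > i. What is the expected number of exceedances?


Write X = Σ_{i=1}^{241} X_i, where X_i = 1_{π(i) > i}.
For each fixed i, π(i) is uniform over {1, …, 241} (marginal of a uniform permutation), so P[π(i) > i] = (n − i)/n. Summing: Σ_{i=1}^{241} (n − i)/n = (0 + 1 + … + 240)/241 = 241(241 − 1)/(2·241) = (241 − 1)/2.
Hence E[X] = Σ_{i=1}^{241} (241 − i)/241 = 120 ≈ 120.00000.

E[X] = 120 = 120.00000.


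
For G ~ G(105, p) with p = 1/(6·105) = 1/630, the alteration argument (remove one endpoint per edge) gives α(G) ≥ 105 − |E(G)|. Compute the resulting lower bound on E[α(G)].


E[|E(G)|] = C(105, 2)·p = 5460 · (1/630) = 26/3.
E[α(G)] ≥ n − E[|E(G)|] = 105 − 26/3 = 289/3.
Numerically: ≈ 96.333333.
(This is only a lower bound; the true E[α(G)] may be larger.)

E[α(G)] ≥ 289/3 ≈ 96.333333.


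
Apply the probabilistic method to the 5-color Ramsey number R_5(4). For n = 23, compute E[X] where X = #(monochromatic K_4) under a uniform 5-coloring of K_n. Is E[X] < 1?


E[X] = C(23, 4) · 5^{1 − 6} = 8855 · 5^{−5} = 8855/3125.
As a reduced fraction: E[X] = 1771/625 ≈ 2.83360.
Is E[X] < 1? NO.
Since E[X] ≥ 1, the first-moment bound is inconclusive at n = 23; it does NOT by itself certify R_5(4) > 23.

E[X] = 1771/625 ≈ 2.83360; E[X] ≥ 1; first-moment method inconclusive here.


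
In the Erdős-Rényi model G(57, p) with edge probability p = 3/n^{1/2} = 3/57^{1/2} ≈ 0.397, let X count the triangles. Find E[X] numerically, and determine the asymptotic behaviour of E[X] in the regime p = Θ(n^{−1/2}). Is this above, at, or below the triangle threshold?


Number of potential triangles: C(57, 3) = 29260.
Each occurs with probability p³ ≈ (0.397)³ ≈ 6.27410e-02.
By linearity: E[X] = C(57, 3)·p³ ≈ 29260 · 6.27410e-02 ≈ 1835.802.
Since α = 1/2 < 1, p = c/n^{1/2} ≫ 1/n is above the triangle threshold p ~ 1/n. Asymptotically E[X] ~ (c³/6)·n^{3(1−α)} = (3³/6)·n^{1.5} → ∞; triangles are abundant w.h.p.

E[X] ≈ 1835.802; in regime p = Θ(1/n^{1/2}) E[X] diverges (above the triangle threshold p ~ 1/n).


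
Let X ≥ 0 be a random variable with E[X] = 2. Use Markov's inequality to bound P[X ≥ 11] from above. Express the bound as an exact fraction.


μ = E[X] = 2, a = 11.
Markov: P[X ≥ 11] ≤ μ/a = (2)/11 = 2/11.
Numerically: ≈ 0.1818.
(Since a = 11 > μ = 2.0000, the bound 2/11 is < 1 and informative.)

P[X ≥ 11] ≤ 2/11 ≈ 0.1818.


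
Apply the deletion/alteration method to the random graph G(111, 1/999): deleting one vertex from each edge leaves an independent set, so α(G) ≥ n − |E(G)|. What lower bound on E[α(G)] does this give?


E[|E(G)|] = C(111, 2)·p = 6105 · (1/999) = 55/9.
E[α(G)] ≥ n − E[|E(G)|] = 111 − 55/9 = 944/9.
Numerically: ≈ 104.888889.
(This is only a lower bound; the true E[α(G)] may be larger.)

E[α(G)] ≥ 944/9 ≈ 104.888889.


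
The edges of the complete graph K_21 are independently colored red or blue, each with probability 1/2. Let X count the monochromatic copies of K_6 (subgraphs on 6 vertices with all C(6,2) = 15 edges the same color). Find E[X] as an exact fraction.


Let X = Σ_S X_S over the C(21, 6) = 54264 subsets S of size 6, where X_S = 1 if the K_6 on S is monochromatic.
For a fixed S, the K_6 on S has C(6, 2) = 15 edges. P[all 15 edges red] = (1/2)^15, and likewise for blue, so P[monochromatic] = 2·(1/2)^15 = 2^{1 − 15} = 1/16384.
Summing: E[X] = C(21, 6) · 2^{1 − 15} = 54264 · 1/16384 = 6783/2048.
Numerically: E[X] ≈ 3.312.

E[X] = C(21,6)·2^(1−C(6,2)) = 6783/2048 ≈ 3.312.


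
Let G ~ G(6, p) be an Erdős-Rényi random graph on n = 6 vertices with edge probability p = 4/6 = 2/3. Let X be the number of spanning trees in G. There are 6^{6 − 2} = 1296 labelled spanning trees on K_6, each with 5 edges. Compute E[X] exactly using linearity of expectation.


K_6 has 6^{6 − 2} = 1296 labelled spanning trees.
For each such spanning tree H, let X_H = 1 if all 5 edges of H are present in G. Then P[X_H = 1] = p^{5} = (2/3)^{5} = 32/243.
By linearity: E[X] = Σ_H E[X_H] = 1296 · p^{5} = 1296 · 32/243 = 512/3.
Numerically: E[X] ≈ 170.667.

E[X] = 1296 · (2/3)^{5} = 512/3 ≈ 170.667.


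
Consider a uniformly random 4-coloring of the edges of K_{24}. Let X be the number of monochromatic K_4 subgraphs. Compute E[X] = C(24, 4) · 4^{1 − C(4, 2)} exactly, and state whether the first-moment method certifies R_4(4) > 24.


E[X] = C(24, 4) · 4^{1 − 6} = 10626 · 4^{−5} = 10626/1024.
As a reduced fraction: E[X] = 5313/512 ≈ 10.37695.
Is E[X] < 1? NO.
Since E[X] ≥ 1, the first-moment bound is inconclusive at n = 24; it does NOT by itself certify R_4(4) > 24.

E[X] = 5313/512 ≈ 10.37695; E[X] ≥ 1; first-moment method inconclusive here.


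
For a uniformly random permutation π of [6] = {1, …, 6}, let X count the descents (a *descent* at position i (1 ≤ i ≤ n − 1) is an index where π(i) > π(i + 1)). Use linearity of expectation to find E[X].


Write X = Σ X_I over i = 1, …, 5, with X_I the indicator of one descent.
There are 5 indicators.
For each fixed i, the pair (π(i), π(i+1)) is a uniformly random ordered pair of distinct values from {1, …, 6}; by symmetry P[π(i) > π(i+1)] = 1/2.
By linearity: E[X] = 5 · (1/2) = (6 − 1) · (1/2) = 5/2 ≈ 2.500.

E[X] = 5/2 = 2.500.


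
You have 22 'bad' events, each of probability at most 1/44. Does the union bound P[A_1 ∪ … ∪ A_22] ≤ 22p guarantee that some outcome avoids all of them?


Union bound: P[∪_{i=1}^{22} A_i] ≤ Σ_i P[A_i] ≤ 22·p = 22·(1/44) = 1/2.
Numerically: 1/2 ≈ 0.50000.
Is 1/2 < 1? YES.
Since P[∪ A_i] ≤ 1/2 < 1, the complement has P[∩ A_i^c] ≥ 1 − 1/2 = 1/2 > 0, so some outcome avoids every A_i.

22·p = 1/2 ≈ 0.50000; existence CERTIFIED by the union bound.


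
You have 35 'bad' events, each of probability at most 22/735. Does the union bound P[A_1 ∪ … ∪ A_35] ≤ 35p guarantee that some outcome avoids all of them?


Union bound: P[∪_{i=1}^{35} A_i] ≤ Σ_i P[A_i] ≤ 35·p = 35·(22/735) = 22/21.
Numerically: 22/21 ≈ 1.0476.
Is 22/21 < 1? NO.
Since the bound 22/21 is ≥ 1, the union bound is uninformative here; it does NOT by itself certify existence.

35·p = 22/21 ≈ 1.0476; existence NOT certified by the union bound.


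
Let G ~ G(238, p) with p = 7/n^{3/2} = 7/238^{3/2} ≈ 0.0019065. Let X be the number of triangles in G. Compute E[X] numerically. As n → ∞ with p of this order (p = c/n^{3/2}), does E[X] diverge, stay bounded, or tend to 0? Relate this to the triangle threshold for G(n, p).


Number of potential triangles: C(238, 3) = 2218636.
Each occurs with probability p³ ≈ (0.0019065)³ ≈ 6.9294348e-09.
By linearity: E[X] = C(238, 3)·p³ ≈ 2218636 · 6.9294348e-09 ≈ 0.01537.
Since α = 3/2 > 1, p = c/n^{3/2} = o(1/n) is below the triangle threshold p ~ 1/n. Asymptotically E[X] ~ (c³/6)·n^{3(1−α)} = (7³/6)·n^{-1.5} → 0, so by Markov's inequality G has no triangles w.h.p.

E[X] ≈ 0.01537; in regime p = Θ(1/n^{3/2}) E[X] tends to 0 (below the triangle threshold p ~ 1/n).


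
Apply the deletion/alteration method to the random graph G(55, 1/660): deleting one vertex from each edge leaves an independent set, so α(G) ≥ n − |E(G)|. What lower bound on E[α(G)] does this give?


E[|E(G)|] = C(55, 2)·p = 1485 · (1/660) = 9/4.
E[α(G)] ≥ n − E[|E(G)|] = 55 − 9/4 = 211/4.
Numerically: ≈ 52.75000.
(This is only a lower bound; the true E[α(G)] may be larger.)

E[α(G)] ≥ 211/4 ≈ 52.75000.


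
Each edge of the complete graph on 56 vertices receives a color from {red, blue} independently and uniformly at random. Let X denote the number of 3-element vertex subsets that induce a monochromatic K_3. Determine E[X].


Let X = Σ_S X_S over the C(56, 3) = 27720 subsets S of size 3, where X_S = 1 if the K_3 on S is monochromatic.
For a fixed S, the K_3 on S has C(3, 2) = 3 edges. P[all 3 edges red] = (1/2)^3, and likewise for blue, so P[monochromatic] = 2·(1/2)^3 = 2^{1 − 3} = 1/4.
Summing: E[X] = C(56, 3) · 2^{1 − 3} = 27720 · 1/4 = 6930.
Numerically: E[X] ≈ 6930.0000.

E[X] = C(56,3)·2^(1−C(3,2)) = 6930 ≈ 6930.0000.


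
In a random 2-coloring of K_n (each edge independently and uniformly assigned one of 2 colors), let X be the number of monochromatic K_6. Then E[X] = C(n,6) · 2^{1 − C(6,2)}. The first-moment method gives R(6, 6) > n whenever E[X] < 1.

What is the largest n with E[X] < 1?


We need C(n, 6) · 2^{1 − 15} < 1, i.e. C(n, 6) < 2^{15 − 1} = 16384.
Check values of n near the boundary:
  n = 14: C(14, 6) = 3003; 3003 < 16384? YES
  n = 15: C(15, 6) = 5005; 5005 < 16384? YES
  n = 16: C(16, 6) = 8008; 8008 < 16384? YES
  n = 17: C(17, 6) = 12376; 12376 < 16384? YES
  n = 18: C(18, 6) = 18564; 18564 < 16384? NO
  n = 19: C(19, 6) = 27132; 27132 < 16384? NO
  n = 20: C(20, 6) = 38760; 38760 < 16384? NO
The largest n with C(n, 6) < 16384 is n = 17 (where E[X] = 1547/2048 ≈ 0.755). Hence R(6, 6) > 17, i.e. R(6, 6) ≥ 18.

Largest n = 17; hence R(6, 6) > 17.


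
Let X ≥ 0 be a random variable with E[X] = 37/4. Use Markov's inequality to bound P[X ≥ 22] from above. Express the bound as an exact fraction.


μ = E[X] = 37/4, a = 22.
Markov: P[X ≥ 22] ≤ μ/a = (37/4)/22 = 37/88.
Numerically: ≈ 0.420455.
(Since a = 22 > μ = 9.250000, the bound 37/88 is < 1 and informative.)

P[X ≥ 22] ≤ 37/88 ≈ 0.420455.


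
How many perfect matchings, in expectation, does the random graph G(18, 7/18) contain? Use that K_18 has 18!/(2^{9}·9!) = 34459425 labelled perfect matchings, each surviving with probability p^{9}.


K_18 has 18!/(2^{9}·9!) = 34459425 labelled perfect matchings.
For each such perfect matching H, let X_H = 1 if all 9 edges of H are present in G. Then P[X_H = 1] = p^{9} = (7/18)^{9} = 40353607/198359290368.
By linearity: E[X] = Σ_H E[X_H] = 34459425 · p^{9} = 34459425 · 40353607/198359290368 = 17167433257975/2448880128.
Numerically: E[X] ≈ 7010.32.

E[X] = 34459425 · (7/18)^{9} = 17167433257975/2448880128 ≈ 7010.32.


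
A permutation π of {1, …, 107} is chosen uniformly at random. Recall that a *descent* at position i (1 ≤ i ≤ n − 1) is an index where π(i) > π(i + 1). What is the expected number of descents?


Write X = Σ X_I over i = 1, …, 106, with X_I the indicator of one descent.
There are 106 indicators.
For each fixed i, the pair (π(i), π(i+1)) is a uniformly random ordered pair of distinct values from {1, …, 107}; by symmetry P[π(i) > π(i+1)] = 1/2.
By linearity: E[X] = 106 · (1/2) = (107 − 1) · (1/2) = 53 ≈ 53.0000.

E[X] = 53 = 53.0000.


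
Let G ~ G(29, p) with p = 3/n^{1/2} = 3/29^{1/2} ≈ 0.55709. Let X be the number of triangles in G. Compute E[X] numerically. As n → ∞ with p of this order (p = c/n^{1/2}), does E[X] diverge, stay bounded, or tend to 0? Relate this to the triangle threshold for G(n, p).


Number of potential triangles: C(29, 3) = 3654.
Each occurs with probability p³ ≈ (0.55709)³ ≈ 1.7288876e-01.
By linearity: E[X] = C(29, 3)·p³ ≈ 3654 · 1.7288876e-01 ≈ 631.73554.
Since α = 1/2 < 1, p = c/n^{1/2} ≫ 1/n is above the triangle threshold p ~ 1/n. Asymptotically E[X] ~ (c³/6)·n^{3(1−α)} = (3³/6)·n^{1.5} → ∞; triangles are abundant w.h.p.

E[X] ≈ 631.73554; in regime p = Θ(1/n^{1/2}) E[X] diverges (above the triangle threshold p ~ 1/n).


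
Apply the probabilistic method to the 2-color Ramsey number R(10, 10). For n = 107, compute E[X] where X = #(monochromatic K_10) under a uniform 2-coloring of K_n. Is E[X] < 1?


E[X] = C(107, 10) · 2^{1 − 45} = 35137373005735 · 2^{−44} = 35137373005735/17592186044416.
As a reduced fraction: E[X] = 35137373005735/17592186044416 ≈ 1.9973284.
Is E[X] < 1? NO.
Since E[X] ≥ 1, the first-moment bound is inconclusive at n = 107; it does NOT by itself certify R(10, 10) > 107.

E[X] = 35137373005735/17592186044416 ≈ 1.9973284; E[X] ≥ 1; first-moment method inconclusive here.


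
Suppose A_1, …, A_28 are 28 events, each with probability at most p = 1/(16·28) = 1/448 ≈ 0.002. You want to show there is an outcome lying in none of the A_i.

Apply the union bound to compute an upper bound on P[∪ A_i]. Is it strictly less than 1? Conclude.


Union bound: P[∪_{i=1}^{28} A_i] ≤ Σ_i P[A_i] ≤ 28·p = 28·(1/448) = 1/16.
Numerically: 1/16 ≈ 0.062.
Is 1/16 < 1? YES.
Since P[∪ A_i] ≤ 1/16 < 1, the complement has P[∩ A_i^c] ≥ 1 − 1/16 = 15/16 > 0, so some outcome avoids every A_i.

28·p = 1/16 ≈ 0.062; existence CERTIFIED by the union bound.


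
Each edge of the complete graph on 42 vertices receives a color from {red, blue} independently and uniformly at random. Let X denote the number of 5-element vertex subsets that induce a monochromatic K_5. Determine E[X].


Let X = Σ_S X_S over the C(42, 5) = 850668 subsets S of size 5, where X_S = 1 if the K_5 on S is monochromatic.
For a fixed S, the K_5 on S has C(5, 2) = 10 edges. P[all 10 edges red] = (1/2)^10, and likewise for blue, so P[monochromatic] = 2·(1/2)^10 = 2^{1 − 10} = 1/512.
By linearity: E[X] = C(42, 5) · 2^{1 − 10} = 850668 · 1/512 = 212667/128.
Numerically: E[X] ≈ 1661.4609.

E[X] = C(42,5)·2^(1−C(5,2)) = 212667/128 ≈ 1661.4609.


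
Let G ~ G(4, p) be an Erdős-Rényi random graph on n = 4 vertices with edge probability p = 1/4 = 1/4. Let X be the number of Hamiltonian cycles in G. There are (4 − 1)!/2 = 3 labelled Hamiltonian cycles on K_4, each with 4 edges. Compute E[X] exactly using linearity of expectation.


K_4 has (4 − 1)!/2 = 3 labelled Hamiltonian cycles.
For each such Hamiltonian cycle H, let X_H = 1 if all 4 edges of H are present in G. Then P[X_H = 1] = p^{4} = (1/4)^{4} = 1/256.
Summing the indicators: E[X] = Σ_H E[X_H] = 3 · p^{4} = 3 · 1/256 = 3/256.
Numerically: E[X] ≈ 0.01172.

E[X] = 3 · (1/4)^{4} = 3/256 ≈ 0.01172.


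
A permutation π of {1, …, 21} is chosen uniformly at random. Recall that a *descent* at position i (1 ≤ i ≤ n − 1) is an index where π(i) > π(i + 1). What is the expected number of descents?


Write X = Σ X_I over i = 1, …, 20, with X_I the indicator of one descent.
There are 20 indicators.
For each fixed i, the pair (π(i), π(i+1)) is a uniformly random ordered pair of distinct values from {1, …, 21}; by symmetry P[π(i) > π(i+1)] = 1/2.
By linearity: E[X] = 20 · (1/2) = (21 − 1) · (1/2) = 10 ≈ 10.0000.

E[X] = 10 = 10.0000.


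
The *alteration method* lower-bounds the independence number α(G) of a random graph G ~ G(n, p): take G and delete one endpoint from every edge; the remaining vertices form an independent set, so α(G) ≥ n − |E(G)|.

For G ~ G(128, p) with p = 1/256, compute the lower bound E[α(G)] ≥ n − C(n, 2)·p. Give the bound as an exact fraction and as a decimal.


E[|E(G)|] = C(128, 2)·p = 8128 · (1/256) = 127/4.
E[α(G)] ≥ n − E[|E(G)|] = 128 − 127/4 = 385/4.
Numerically: ≈ 96.250000.
(This is only a lower bound; the true E[α(G)] may be larger.)

E[α(G)] ≥ 385/4 ≈ 96.250000.


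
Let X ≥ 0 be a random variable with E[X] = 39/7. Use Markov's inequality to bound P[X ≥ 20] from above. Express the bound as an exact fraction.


μ = E[X] = 39/7, a = 20.
Markov: P[X ≥ 20] ≤ μ/a = (39/7)/20 = 39/140.
Numerically: ≈ 0.2786.
(Since a = 20 > μ = 5.5714, the bound 39/140 is < 1 and informative.)

P[X ≥ 20] ≤ 39/140 ≈ 0.2786.


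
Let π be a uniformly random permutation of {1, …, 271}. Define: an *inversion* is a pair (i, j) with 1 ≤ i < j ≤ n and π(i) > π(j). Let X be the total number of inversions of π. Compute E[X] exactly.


Write X = Σ X_I over the C(271, 2) = 36585 pairs i < j, with X_I the indicator of one inversion.
There are 36585 indicators.
For each fixed pair i < j, the values π(i) and π(j) are two distinct elements of {1, …, 271} in uniformly random order; by symmetry P[π(i) > π(j)] = 1/2.
By linearity: E[X] = 36585 · (1/2) = C(271, 2) · (1/2) = 36585/2 = 36585/2 ≈ 18292.500.

E[X] = 36585/2 = 18292.500.


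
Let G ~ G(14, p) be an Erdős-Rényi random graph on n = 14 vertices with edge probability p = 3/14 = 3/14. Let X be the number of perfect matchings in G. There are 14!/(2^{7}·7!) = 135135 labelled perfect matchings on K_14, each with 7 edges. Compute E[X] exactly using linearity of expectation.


K_14 has 14!/(2^{7}·7!) = 135135 labelled perfect matchings.
For each such perfect matching H, let X_H = 1 if all 7 edges of H are present in G. Then P[X_H = 1] = p^{7} = (3/14)^{7} = 2187/105413504.
By linearity of expectation: E[X] = Σ_H E[X_H] = 135135 · p^{7} = 135135 · 2187/105413504 = 42220035/15059072.
Numerically: E[X] ≈ 2.8036.

E[X] = 135135 · (3/14)^{7} = 42220035/15059072 ≈ 2.8036.


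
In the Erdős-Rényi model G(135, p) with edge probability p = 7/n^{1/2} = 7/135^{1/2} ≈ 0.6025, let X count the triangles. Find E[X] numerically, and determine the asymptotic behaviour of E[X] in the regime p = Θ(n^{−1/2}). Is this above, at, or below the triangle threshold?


Number of potential triangles: C(135, 3) = 400995.
Each occurs with probability p³ ≈ (0.6025)³ ≈ 2.186721e-01.
By linearity: E[X] = C(135, 3)·p³ ≈ 400995 · 2.186721e-01 ≈ 87686.4372.
Since α = 1/2 < 1, p = c/n^{1/2} ≫ 1/n is above the triangle threshold p ~ 1/n. Asymptotically E[X] ~ (c³/6)·n^{3(1−α)} = (7³/6)·n^{1.5} → ∞; triangles are abundant w.h.p.

E[X] ≈ 87686.4372; in regime p = Θ(1/n^{1/2}) E[X] diverges (above the triangle threshold p ~ 1/n).


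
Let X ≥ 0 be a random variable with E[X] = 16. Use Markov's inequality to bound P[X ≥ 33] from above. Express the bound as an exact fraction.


μ = E[X] = 16, a = 33.
Markov: P[X ≥ 33] ≤ μ/a = (16)/33 = 16/33.
Numerically: ≈ 0.48485.
(Since a = 33 > μ = 16.00000, the bound 16/33 is < 1 and informative.)

P[X ≥ 33] ≤ 16/33 ≈ 0.48485.


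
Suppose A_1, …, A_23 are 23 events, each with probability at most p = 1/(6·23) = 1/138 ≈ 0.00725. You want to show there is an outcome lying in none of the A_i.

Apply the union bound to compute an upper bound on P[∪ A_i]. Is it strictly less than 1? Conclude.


Union bound: P[∪_{i=1}^{23} A_i] ≤ Σ_i P[A_i] ≤ 23·p = 23·(1/138) = 1/6.
Numerically: 1/6 ≈ 0.16667.
Is 1/6 < 1? YES.
Since P[∪ A_i] ≤ 1/6 < 1, the complement has P[∩ A_i^c] ≥ 1 − 1/6 = 5/6 > 0, so some outcome avoids every A_i.

23·p = 1/6 ≈ 0.16667; existence CERTIFIED by the union bound.


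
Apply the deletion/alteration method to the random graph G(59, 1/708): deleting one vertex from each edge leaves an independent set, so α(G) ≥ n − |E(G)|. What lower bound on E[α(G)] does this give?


E[|E(G)|] = C(59, 2)·p = 1711 · (1/708) = 29/12.
E[α(G)] ≥ n − E[|E(G)|] = 59 − 29/12 = 679/12.
Numerically: ≈ 56.5833.
(This is only a lower bound; the true E[α(G)] may be larger.)

E[α(G)] ≥ 679/12 ≈ 56.5833.


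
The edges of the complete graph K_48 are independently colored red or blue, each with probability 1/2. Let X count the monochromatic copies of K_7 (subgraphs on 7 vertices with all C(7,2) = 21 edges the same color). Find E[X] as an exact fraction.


Let X = Σ_S X_S over the C(48, 7) = 73629072 subsets S of size 7, where X_S = 1 if the K_7 on S is monochromatic.
For a fixed S, the K_7 on S has C(7, 2) = 21 edges. P[all 21 edges red] = (1/2)^21, and likewise for blue, so P[monochromatic] = 2·(1/2)^21 = 2^{1 − 21} = 1/1048576.
Summing: E[X] = C(48, 7) · 2^{1 − 21} = 73629072 · 1/1048576 = 4601817/65536.
Numerically: E[X] ≈ 70.218.

E[X] = C(48,7)·2^(1−C(7,2)) = 4601817/65536 ≈ 70.218.


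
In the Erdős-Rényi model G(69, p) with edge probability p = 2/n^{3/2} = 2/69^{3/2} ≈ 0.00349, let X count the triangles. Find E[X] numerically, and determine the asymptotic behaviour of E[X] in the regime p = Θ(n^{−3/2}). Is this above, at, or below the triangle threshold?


Number of potential triangles: C(69, 3) = 52394.
Each occurs with probability p³ ≈ (0.00349)³ ≈ 4.24883e-08.
By linearity: E[X] = C(69, 3)·p³ ≈ 52394 · 4.24883e-08 ≈ 0.002.
Since α = 3/2 > 1, p = c/n^{3/2} = o(1/n) is below the triangle threshold p ~ 1/n. Asymptotically E[X] ~ (c³/6)·n^{3(1−α)} = (2³/6)·n^{-1.5} → 0, so by Markov's inequality G has no triangles w.h.p.

E[X] ≈ 0.002; in regime p = Θ(1/n^{3/2}) E[X] tends to 0 (below the triangle threshold p ~ 1/n).


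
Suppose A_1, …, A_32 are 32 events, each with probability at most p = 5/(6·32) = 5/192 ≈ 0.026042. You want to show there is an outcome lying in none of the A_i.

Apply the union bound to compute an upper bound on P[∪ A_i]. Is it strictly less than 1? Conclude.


Union bound: P[∪_{i=1}^{32} A_i] ≤ Σ_i P[A_i] ≤ 32·p = 32·(5/192) = 5/6.
Numerically: 5/6 ≈ 0.833333.
Is 5/6 < 1? YES.
Since P[∪ A_i] ≤ 5/6 < 1, the complement has P[∩ A_i^c] ≥ 1 − 5/6 = 1/6 > 0, so some outcome avoids every A_i.

32·p = 5/6 ≈ 0.833333; existence CERTIFIED by the union bound.


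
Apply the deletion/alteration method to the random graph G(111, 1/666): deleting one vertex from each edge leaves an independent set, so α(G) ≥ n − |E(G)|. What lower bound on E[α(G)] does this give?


E[|E(G)|] = C(111, 2)·p = 6105 · (1/666) = 55/6.
E[α(G)] ≥ n − E[|E(G)|] = 111 − 55/6 = 611/6.
Numerically: ≈ 101.833.
(This is only a lower bound; the true E[α(G)] may be larger.)

E[α(G)] ≥ 611/6 ≈ 101.833.


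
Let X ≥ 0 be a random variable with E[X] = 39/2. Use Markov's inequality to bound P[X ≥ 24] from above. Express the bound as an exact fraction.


μ = E[X] = 39/2, a = 24.
Markov: P[X ≥ 24] ≤ μ/a = (39/2)/24 = 13/16.
Numerically: ≈ 0.812.
(Since a = 24 > μ = 19.500, the bound 13/16 is < 1 and informative.)

P[X ≥ 24] ≤ 13/16 ≈ 0.812.


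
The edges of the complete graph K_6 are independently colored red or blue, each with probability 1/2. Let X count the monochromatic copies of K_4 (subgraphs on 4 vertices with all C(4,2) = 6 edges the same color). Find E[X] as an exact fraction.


Let X = Σ_S X_S over the C(6, 4) = 15 subsets S of size 4, where X_S = 1 if the K_4 on S is monochromatic.
For a fixed S, the K_4 on S has C(4, 2) = 6 edges. P[all 6 edges red] = (1/2)^6, and likewise for blue, so P[monochromatic] = 2·(1/2)^6 = 2^{1 − 6} = 1/32.
Summing: E[X] = C(6, 4) · 2^{1 − 6} = 15 · 1/32 = 15/32.
Numerically: E[X] ≈ 0.46875.

E[X] = C(6,4)·2^(1−C(4,2)) = 15/32 ≈ 0.46875.


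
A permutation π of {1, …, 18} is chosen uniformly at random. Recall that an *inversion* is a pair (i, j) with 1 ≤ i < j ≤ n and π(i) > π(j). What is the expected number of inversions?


Write X = Σ X_I over the C(18, 2) = 153 pairs i < j, with X_I the indicator of one inversion.
There are 153 indicators.
For each fixed pair i < j, the values π(i) and π(j) are two distinct elements of {1, …, 18} in uniformly random order; by symmetry P[π(i) > π(j)] = 1/2.
By linearity: E[X] = 153 · (1/2) = C(18, 2) · (1/2) = 153/2 = 153/2 ≈ 76.5000.

E[X] = 153/2 = 76.5000.


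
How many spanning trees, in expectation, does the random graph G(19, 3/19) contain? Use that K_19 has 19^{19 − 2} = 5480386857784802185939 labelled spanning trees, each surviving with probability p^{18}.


K_19 has 19^{19 − 2} = 5480386857784802185939 labelled spanning trees.
For each such spanning tree H, let X_H = 1 if all 18 edges of H are present in G. Then P[X_H = 1] = p^{18} = (3/19)^{18} = 387420489/104127350297911241532841.
Summing the indicators: E[X] = Σ_H E[X_H] = 5480386857784802185939 · p^{18} = 5480386857784802185939 · 387420489/104127350297911241532841 = 387420489/19.
Numerically: E[X] ≈ 2.0391e+07.

E[X] = 5480386857784802185939 · (3/19)^{18} = 387420489/19 ≈ 2.0391e+07.


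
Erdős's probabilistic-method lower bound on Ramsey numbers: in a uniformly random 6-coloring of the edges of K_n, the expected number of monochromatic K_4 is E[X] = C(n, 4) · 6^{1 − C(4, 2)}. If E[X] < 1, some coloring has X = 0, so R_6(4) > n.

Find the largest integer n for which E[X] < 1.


We need C(n, 4) · 6^{1 − 6} < 1, i.e. C(n, 4) < 6^{6 − 1} = 7776.
Check values of n near the boundary:
  n = 16: C(16, 4) = 1820; 1820 < 7776? YES
  n = 17: C(17, 4) = 2380; 2380 < 7776? YES
  n = 18: C(18, 4) = 3060; 3060 < 7776? YES
  n = 19: C(19, 4) = 3876; 3876 < 7776? YES
  n = 20: C(20, 4) = 4845; 4845 < 7776? YES
  n = 21: C(21, 4) = 5985; 5985 < 7776? YES
  n = 22: C(22, 4) = 7315; 7315 < 7776? YES
  n = 23: C(23, 4) = 8855; 8855 < 7776? NO
  n = 24: C(24, 4) = 10626; 10626 < 7776? NO
  n = 25: C(25, 4) = 12650; 12650 < 7776? NO
The largest n with C(n, 4) < 7776 is n = 22 (where E[X] = 7315/7776 ≈ 0.9407). Hence R_6(4) > 22, i.e. R_6(4) ≥ 23.

Largest n = 22; hence R_6(4) > 22.


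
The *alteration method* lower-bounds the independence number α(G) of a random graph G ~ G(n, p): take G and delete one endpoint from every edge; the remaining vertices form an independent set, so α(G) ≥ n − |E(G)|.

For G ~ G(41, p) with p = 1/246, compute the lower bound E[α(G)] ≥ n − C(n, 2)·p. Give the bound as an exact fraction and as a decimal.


E[|E(G)|] = C(41, 2)·p = 820 · (1/246) = 10/3.
E[α(G)] ≥ n − E[|E(G)|] = 41 − 10/3 = 113/3.
Numerically: ≈ 37.6667.
(This is only a lower bound; the true E[α(G)] may be larger.)

E[α(G)] ≥ 113/3 ≈ 37.6667.


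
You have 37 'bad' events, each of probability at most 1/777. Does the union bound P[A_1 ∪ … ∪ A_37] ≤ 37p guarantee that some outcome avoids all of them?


Union bound: P[∪_{i=1}^{37} A_i] ≤ Σ_i P[A_i] ≤ 37·p = 37·(1/777) = 1/21.
Numerically: 1/21 ≈ 0.04762.
Is 1/21 < 1? YES.
Since P[∪ A_i] ≤ 1/21 < 1, the complement has P[∩ A_i^c] ≥ 1 − 1/21 = 20/21 > 0, so some outcome avoids every A_i.

37·p = 1/21 ≈ 0.04762; existence CERTIFIED by the union bound.
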